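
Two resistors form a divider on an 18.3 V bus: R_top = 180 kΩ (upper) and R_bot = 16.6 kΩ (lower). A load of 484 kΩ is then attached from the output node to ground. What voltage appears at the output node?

The load sits in parallel with R_bot: R_bot‖R_L = (16.6 × 484) / (16.6 + 484) = 16.05 kΩ.
V_out = 18.3 × 16.05 / (180 + 16.05) = 18.3 × 16.05/196.0 = 1.50 V.
(Unloaded it would have been 1.55 V.)

V_out ≈ 1.50 V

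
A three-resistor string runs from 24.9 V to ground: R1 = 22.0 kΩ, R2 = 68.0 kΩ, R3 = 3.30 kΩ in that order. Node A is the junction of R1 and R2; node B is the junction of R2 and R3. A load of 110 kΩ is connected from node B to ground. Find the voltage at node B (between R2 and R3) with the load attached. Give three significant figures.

At node B, R3 is in parallel with the load: R3‖R_L = 3.204 kΩ.
Below node A the resistance is R2 + (R3‖R_L) = 71.20 kΩ, so V_A = 24.9 × 71.20/93.20 = 19.02 V.
Then V_B = V_A × (R3‖R_L)/(R2 + R3‖R_L) = 19.02 × 3.204/71.20 = 0.856 V.

V ≈ 0.856 V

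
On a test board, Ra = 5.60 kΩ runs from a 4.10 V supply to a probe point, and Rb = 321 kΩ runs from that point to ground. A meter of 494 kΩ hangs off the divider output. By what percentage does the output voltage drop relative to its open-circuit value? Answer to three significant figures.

1.10 %

The divider's output (Thévenin) resistance is Ra‖Rb = 5.504 kΩ.
Fractional drop under load = R_th/(R_th + R_L) = 5.504 / (5.504 + 494) = 0.01102.
So the output falls by 1.10 %.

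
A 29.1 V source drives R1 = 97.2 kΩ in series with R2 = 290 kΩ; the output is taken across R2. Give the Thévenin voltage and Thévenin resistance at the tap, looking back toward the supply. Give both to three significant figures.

V_th = 21.8 V, R_th = 72.8 kΩ

V_th is the open-circuit tap voltage: 29.1 × 290/(97.2 + 290) = 21.8 V.
With the supply zeroed, R1 and R2 appear in parallel from the tap: R_th = R1‖R2 = (97.2 × 290)/387.2 = 72.8 kΩ.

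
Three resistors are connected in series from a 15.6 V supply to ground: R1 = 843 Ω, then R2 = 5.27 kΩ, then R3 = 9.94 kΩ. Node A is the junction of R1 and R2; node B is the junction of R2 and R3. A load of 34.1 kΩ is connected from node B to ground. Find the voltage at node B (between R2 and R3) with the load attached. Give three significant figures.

At node B, R3 is in parallel with the load: R3‖R_L = 7697 Ω.
Below node A the resistance is R2 + (R3‖R_L) = 12970 Ω, so V_A = 15.6 × 12970/13810 = 14.65 V.
Then V_B = V_A × (R3‖R_L)/(R2 + R3‖R_L) = 14.65 × 7697/12970 = 8.69 V.

V ≈ 8.69 V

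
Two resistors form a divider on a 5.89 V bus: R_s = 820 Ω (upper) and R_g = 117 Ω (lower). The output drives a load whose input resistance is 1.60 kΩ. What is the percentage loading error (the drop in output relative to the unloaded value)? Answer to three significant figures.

6.01 %

The divider's output (Thévenin) resistance is R_s‖R_g = 102.4 Ω.
Fractional drop under load = R_th/(R_th + R_L) = 102.4 / (102.4 + 1600) = 0.06015.
So the output falls by 6.01 %.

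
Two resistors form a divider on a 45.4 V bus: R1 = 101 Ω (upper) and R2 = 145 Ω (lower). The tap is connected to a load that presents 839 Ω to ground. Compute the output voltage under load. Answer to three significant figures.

V_out ≈ 25.0 V

The load sits in parallel with R2: R2‖R_L = (145 × 839) / (145 + 839) = 123.6 Ω.
V_out = 45.4 × 123.6 / (101 + 123.6) = 45.4 × 123.6/224.6 = 25.0 V.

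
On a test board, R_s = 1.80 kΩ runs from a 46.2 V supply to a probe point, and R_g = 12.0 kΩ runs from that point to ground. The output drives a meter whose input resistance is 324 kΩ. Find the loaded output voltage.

V_out ≈ 40.0 V

The load sits in parallel with R_g: R_g‖R_L = (12.0 × 324) / (12.0 + 324) = 11.57 kΩ.
V_out = 46.2 × 11.57 / (1.80 + 11.57) = 46.2 × 11.57/13.37 = 40.0 V.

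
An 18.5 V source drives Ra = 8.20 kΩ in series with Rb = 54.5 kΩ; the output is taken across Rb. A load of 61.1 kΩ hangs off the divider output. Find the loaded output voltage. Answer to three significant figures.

The load sits in parallel with Rb: Rb‖R_L = (54.5 × 61.1) / (54.5 + 61.1) = 28.81 kΩ.
V_out = 18.5 × 28.81 / (8.20 + 28.81) = 18.5 × 28.81/37.01 = 14.4 V.

V_out ≈ 14.4 V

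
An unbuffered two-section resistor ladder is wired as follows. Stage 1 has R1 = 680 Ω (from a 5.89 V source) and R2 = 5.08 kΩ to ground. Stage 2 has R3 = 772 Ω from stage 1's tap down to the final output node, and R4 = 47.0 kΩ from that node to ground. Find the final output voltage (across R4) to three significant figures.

V_out ≈ 5.05 V

Stage 2 presents R3+R4 = 47770 Ω as a load on stage 1's tap.
Stage 1's lower leg becomes R2‖(R3+R4) = 4592 Ω, so V_mid = 5.89 × 4592/5272 = 5.130 V.
Stage 2 is itself unloaded: V_out = V_mid × R4/(R3+R4) = 5.130 × 47000/47770 = 5.05 V.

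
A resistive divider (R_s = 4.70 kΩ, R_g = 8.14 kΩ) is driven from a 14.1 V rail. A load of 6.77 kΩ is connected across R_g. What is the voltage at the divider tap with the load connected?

V_out ≈ 6.21 V

The load sits in parallel with R_g: R_g‖R_L = (8.14 × 6.77) / (8.14 + 6.77) = 3.696 kΩ.
V_out = 14.1 × 3.696 / (4.70 + 3.696) = 14.1 × 3.696/8.396 = 6.21 V.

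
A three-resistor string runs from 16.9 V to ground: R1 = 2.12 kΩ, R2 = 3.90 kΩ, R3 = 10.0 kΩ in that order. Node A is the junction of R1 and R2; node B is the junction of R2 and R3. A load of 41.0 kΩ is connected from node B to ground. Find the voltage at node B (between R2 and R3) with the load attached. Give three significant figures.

At node B, R3 is in parallel with the load: R3‖R_L = 8.039 kΩ.
Below node A the resistance is R2 + (R3‖R_L) = 11.94 kΩ, so V_A = 16.9 × 11.94/14.06 = 14.35 V.
Then V_B = V_A × (R3‖R_L)/(R2 + R3‖R_L) = 14.35 × 8.039/11.94 = 9.66 V.

V ≈ 9.66 V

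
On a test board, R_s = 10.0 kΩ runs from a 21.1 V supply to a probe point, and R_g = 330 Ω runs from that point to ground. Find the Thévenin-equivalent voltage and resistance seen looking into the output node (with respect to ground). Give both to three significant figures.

V_th = 0.674 V, R_th = 319 Ω

V_th is the open-circuit tap voltage: 21.1 × 330/(10000 + 330) = 0.674 V.
With the supply zeroed, R_s and R_g appear in parallel from the tap: R_th = R_s‖R_g = (10000 × 330)/10330 = 319 Ω.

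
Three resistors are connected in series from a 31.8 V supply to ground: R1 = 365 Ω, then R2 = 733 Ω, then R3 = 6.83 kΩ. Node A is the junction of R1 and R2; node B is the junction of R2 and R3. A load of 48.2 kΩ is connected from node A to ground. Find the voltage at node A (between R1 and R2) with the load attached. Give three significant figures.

V ≈ 30.1 V

Below node A the series string R2+R3 = 7563 Ω sits in parallel with the 48200 Ω load: 6537 Ω.
V_A = 31.8 × 6537/(365 + 6537) = 30.1 V.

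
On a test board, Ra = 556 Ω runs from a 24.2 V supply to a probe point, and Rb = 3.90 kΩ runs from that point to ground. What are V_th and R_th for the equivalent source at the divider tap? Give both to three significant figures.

V_th = 21.2 V, R_th = 487 Ω

V_th is the open-circuit tap voltage: 24.2 × 3900/(556 + 3900) = 21.2 V.
With the supply zeroed, Ra and Rb appear in parallel from the tap: R_th = Ra‖Rb = (556 × 3900)/4456 = 487 Ω.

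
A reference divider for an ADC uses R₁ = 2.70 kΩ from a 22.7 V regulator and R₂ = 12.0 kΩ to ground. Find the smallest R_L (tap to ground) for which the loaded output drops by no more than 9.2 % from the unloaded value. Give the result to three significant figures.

Output resistance R_th = R₁‖R₂ = (2.70 × 12.0)/14.70 = 2.204 kΩ.
The fractional drop is R_th/(R_th + R_L); requiring this ≤ 0.0920 gives R_L ≥ R_th(1/0.0920 − 1) = 2.204 × 9.870 = 21.8 kΩ.

R_L(min) ≈ 21.8 kΩ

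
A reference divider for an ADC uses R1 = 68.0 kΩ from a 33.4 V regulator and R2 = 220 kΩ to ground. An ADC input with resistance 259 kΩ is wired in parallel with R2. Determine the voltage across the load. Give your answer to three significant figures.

The load sits in parallel with R2: R2‖R_L = (220 × 259) / (220 + 259) = 119.0 kΩ.
V_out = 33.4 × 119.0 / (68.0 + 119.0) = 33.4 × 119.0/187.0 = 21.3 V.

V_out ≈ 21.3 V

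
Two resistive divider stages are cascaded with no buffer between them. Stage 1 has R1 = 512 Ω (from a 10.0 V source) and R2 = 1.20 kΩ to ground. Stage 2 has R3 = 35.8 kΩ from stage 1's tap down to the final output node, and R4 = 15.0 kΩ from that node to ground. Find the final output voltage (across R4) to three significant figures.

Stage 2 presents R3+R4 = 50800 Ω as a load on stage 1's tap.
Stage 1's lower leg becomes R2‖(R3+R4) = 1172 Ω, so V_mid = 10.0 × 1172/1684 = 6.960 V.
Stage 2 is itself unloaded: V_out = V_mid × R4/(R3+R4) = 6.960 × 15000/50800 = 2.06 V.

V_out ≈ 2.06 V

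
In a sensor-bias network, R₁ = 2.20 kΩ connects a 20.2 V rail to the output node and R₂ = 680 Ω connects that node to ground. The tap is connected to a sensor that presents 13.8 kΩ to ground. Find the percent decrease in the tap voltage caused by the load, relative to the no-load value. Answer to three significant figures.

3.63 %

The divider's output (Thévenin) resistance is R₁‖R₂ = 519.4 Ω.
Fractional drop under load = R_th/(R_th + R_L) = 519.4 / (519.4 + 13800) = 0.03628.
So the output falls by 3.63 %.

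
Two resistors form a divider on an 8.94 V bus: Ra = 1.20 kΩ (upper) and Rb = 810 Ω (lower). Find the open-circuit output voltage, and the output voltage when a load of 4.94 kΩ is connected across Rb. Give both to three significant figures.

Open-circuit: V = 8.94 × 810/(1200 + 810) = 3.60 V.
With the load, Rb becomes Rb‖R_L = 695.9 Ω, so V = 8.94 × 695.9/1896 = 3.28 V.

Unloaded: 3.60 V; loaded: 3.28 V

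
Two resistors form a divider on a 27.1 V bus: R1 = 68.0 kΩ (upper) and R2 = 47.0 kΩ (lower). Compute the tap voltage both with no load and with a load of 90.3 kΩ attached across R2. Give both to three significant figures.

Unloaded: 11.1 V; loaded: 8.47 V

Open-circuit: V = 27.1 × 47.0/(68.0 + 47.0) = 11.1 V.
With the load, R2 becomes R2‖R_L = 30.91 kΩ, so V = 27.1 × 30.91/98.91 = 8.47 V.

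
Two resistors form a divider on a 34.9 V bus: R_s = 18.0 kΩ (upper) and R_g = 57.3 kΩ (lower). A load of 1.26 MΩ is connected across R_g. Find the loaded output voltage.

The load sits in parallel with R_g: R_g‖R_L = (57.3 × 1260) / (57.3 + 1260) = 54.81 kΩ.
V_out = 34.9 × 54.81 / (18.0 + 54.81) = 34.9 × 54.81/72.81 = 26.3 V.

V_out ≈ 26.3 V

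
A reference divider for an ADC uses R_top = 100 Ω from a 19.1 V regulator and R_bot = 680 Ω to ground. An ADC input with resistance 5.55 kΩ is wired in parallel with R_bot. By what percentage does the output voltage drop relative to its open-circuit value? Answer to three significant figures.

The divider's output (Thévenin) resistance is R_top‖R_bot = 87.18 Ω.
Fractional drop under load = R_th/(R_th + R_L) = 87.18 / (87.18 + 5550) = 0.01547.
So the output falls by 1.55 %.

1.55 %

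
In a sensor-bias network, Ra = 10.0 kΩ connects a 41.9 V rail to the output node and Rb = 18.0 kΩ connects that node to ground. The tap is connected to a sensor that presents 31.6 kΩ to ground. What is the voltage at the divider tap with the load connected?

V_out ≈ 22.4 V

The load sits in parallel with Rb: Rb‖R_L = (18.0 × 31.6) / (18.0 + 31.6) = 11.47 kΩ.
V_out = 41.9 × 11.47 / (10.0 + 11.47) = 41.9 × 11.47/21.47 = 22.4 V.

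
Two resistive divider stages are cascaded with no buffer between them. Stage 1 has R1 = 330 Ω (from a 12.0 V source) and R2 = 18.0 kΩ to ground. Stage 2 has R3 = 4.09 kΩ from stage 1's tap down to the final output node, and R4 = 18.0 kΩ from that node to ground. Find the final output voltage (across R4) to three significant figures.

Stage 2 presents R3+R4 = 22090 Ω as a load on stage 1's tap.
Stage 1's lower leg becomes R2‖(R3+R4) = 9918 Ω, so V_mid = 12.0 × 9918/10250 = 11.61 V.
Stage 2 is itself unloaded: V_out = V_mid × R4/(R3+R4) = 11.61 × 18000/22090 = 9.46 V.

V_out ≈ 9.46 V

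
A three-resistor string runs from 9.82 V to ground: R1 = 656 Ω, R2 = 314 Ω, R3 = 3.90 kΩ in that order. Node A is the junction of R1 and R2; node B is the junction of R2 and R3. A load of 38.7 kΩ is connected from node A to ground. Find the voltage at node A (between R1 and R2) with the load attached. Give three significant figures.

Below node A the series string R2+R3 = 4214 Ω sits in parallel with the 38700 Ω load: 3800 Ω.
V_A = 9.82 × 3800/(656 + 3800) = 8.37 V.

V ≈ 8.37 V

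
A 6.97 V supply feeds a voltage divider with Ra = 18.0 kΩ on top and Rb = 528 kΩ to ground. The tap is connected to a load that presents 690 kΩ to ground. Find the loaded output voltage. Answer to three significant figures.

V_out ≈ 6.57 V

The load sits in parallel with Rb: Rb‖R_L = (528 × 690) / (528 + 690) = 299.1 kΩ.
V_out = 6.97 × 299.1 / (18.0 + 299.1) = 6.97 × 299.1/317.1 = 6.57 V.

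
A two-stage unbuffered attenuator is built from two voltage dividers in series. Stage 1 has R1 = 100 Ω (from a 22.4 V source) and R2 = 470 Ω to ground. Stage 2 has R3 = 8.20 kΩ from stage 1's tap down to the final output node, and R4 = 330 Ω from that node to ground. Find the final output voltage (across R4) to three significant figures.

V_out ≈ 0.708 V

Stage 2 presents R3+R4 = 8530 Ω as a load on stage 1's tap.
Stage 1's lower leg becomes R2‖(R3+R4) = 445.5 Ω, so V_mid = 22.4 × 445.5/545.5 = 18.29 V.
Stage 2 is itself unloaded: V_out = V_mid × R4/(R3+R4) = 18.29 × 330/8530 = 0.708 V.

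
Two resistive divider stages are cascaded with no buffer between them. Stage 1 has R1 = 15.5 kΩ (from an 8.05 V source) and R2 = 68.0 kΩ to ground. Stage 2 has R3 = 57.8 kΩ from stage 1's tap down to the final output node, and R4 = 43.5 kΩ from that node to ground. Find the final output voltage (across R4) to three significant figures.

Stage 2 presents R3+R4 = 101.3 kΩ as a load on stage 1's tap.
Stage 1's lower leg becomes R2‖(R3+R4) = 40.69 kΩ, so V_mid = 8.05 × 40.69/56.19 = 5.829 V.
Stage 2 is itself unloaded: V_out = V_mid × R4/(R3+R4) = 5.829 × 43.5/101.3 = 2.50 V.

V_out ≈ 2.50 V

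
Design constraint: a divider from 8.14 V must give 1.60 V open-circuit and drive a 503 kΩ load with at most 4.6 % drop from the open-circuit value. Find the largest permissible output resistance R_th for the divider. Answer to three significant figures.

R_th ≤ 24.3 kΩ

Loading drop = R_th/(R_th + R_L) ≤ 0.0460, so R_th ≤ R_L · ε/(1−ε) = 503 kΩ × 0.0460/0.9540 = 24.3 kΩ.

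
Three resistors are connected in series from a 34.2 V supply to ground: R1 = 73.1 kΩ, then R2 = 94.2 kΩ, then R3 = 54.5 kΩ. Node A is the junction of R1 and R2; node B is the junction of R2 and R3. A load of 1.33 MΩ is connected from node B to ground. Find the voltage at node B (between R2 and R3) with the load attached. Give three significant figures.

V ≈ 8.15 V

At node B, R3 is in parallel with the load: R3‖R_L = 52.35 kΩ.
Below node A the resistance is R2 + (R3‖R_L) = 146.6 kΩ, so V_A = 34.2 × 146.6/219.7 = 22.82 V.
Then V_B = V_A × (R3‖R_L)/(R2 + R3‖R_L) = 22.82 × 52.35/146.6 = 8.15 V.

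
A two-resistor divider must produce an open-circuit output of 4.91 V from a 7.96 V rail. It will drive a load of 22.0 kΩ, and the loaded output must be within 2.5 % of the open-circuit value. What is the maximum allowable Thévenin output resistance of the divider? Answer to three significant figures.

Loading drop = R_th/(R_th + R_L) ≤ 0.0250, so R_th ≤ R_L · ε/(1−ε) = 22.0 kΩ × 0.0250/0.9750 = 564 Ω.
(Any R1, R2 with R2/(R1+R2) = 0.617 and R1‖R2 ≤ 564 Ω will meet the spec.)

R_th ≤ 564 Ω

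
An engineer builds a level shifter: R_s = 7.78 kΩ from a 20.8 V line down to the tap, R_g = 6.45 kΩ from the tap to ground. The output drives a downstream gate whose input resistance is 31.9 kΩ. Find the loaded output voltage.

V_out ≈ 8.49 V

The load sits in parallel with R_g: R_g‖R_L = (6.45 × 31.9) / (6.45 + 31.9) = 5.365 kΩ.
V_out = 20.8 × 5.365 / (7.78 + 5.365) = 20.8 × 5.365/13.15 = 8.49 V.
(Unloaded it would have been 9.43 V.)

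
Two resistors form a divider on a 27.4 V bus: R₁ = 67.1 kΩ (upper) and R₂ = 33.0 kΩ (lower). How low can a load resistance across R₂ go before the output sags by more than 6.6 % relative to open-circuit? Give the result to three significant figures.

R_L(min) ≈ 313 kΩ

Output resistance R_th = R₁‖R₂ = (67.1 × 33.0)/100.1 = 22.12 kΩ.
The fractional drop is R_th/(R_th + R_L); requiring this ≤ 0.0660 gives R_L ≥ R_th(1/0.0660 − 1) = 22.12 × 14.15 = 313 kΩ.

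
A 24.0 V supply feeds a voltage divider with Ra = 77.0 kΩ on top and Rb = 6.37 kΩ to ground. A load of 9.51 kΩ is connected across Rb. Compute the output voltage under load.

V_out ≈ 1.13 V

The load sits in parallel with Rb: Rb‖R_L = (6.37 × 9.51) / (6.37 + 9.51) = 3.815 kΩ.
V_out = 24.0 × 3.815 / (77.0 + 3.815) = 24.0 × 3.815/80.81 = 1.13 V.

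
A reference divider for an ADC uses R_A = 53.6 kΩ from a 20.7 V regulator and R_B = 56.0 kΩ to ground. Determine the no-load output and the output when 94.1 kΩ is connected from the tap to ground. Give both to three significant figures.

Open-circuit: V = 20.7 × 56.0/(53.6 + 56.0) = 10.6 V.
With the load, R_B becomes R_B‖R_L = 35.11 kΩ, so V = 20.7 × 35.11/88.71 = 8.19 V.

Unloaded: 10.6 V; loaded: 8.19 V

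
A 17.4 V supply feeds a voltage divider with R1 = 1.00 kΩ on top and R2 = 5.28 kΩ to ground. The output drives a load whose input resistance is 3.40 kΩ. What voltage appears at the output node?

V_out ≈ 11.7 V

The load sits in parallel with R2: R2‖R_L = (5.28 × 3.40) / (5.28 + 3.40) = 2.068 kΩ.
V_out = 17.4 × 2.068 / (1.00 + 2.068) = 17.4 × 2.068/3.068 = 11.7 V.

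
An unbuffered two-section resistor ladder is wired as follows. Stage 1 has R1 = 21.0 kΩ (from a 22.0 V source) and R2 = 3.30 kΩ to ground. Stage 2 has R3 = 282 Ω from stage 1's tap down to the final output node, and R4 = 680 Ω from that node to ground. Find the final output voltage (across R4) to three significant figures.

V_out ≈ 0.533 V

Stage 2 presents R3+R4 = 962.0 Ω as a load on stage 1's tap.
Stage 1's lower leg becomes R2‖(R3+R4) = 744.9 Ω, so V_mid = 22.0 × 744.9/21740 = 0.7536 V.
Stage 2 is itself unloaded: V_out = V_mid × R4/(R3+R4) = 0.7536 × 680/962.0 = 0.533 V.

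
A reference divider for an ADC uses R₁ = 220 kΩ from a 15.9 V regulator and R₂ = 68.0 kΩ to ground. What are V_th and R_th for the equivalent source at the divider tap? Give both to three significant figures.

V_th = 3.75 V, R_th = 51.9 kΩ

V_th is the open-circuit tap voltage: 15.9 × 68.0/(220 + 68.0) = 3.75 V.
With the supply zeroed, R₁ and R₂ appear in parallel from the tap: R_th = R₁‖R₂ = (220 × 68.0)/288.0 = 51.9 kΩ.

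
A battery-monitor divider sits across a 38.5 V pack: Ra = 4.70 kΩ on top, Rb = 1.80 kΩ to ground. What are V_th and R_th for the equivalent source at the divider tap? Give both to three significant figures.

V_th = 10.7 V, R_th = 1.30 kΩ

V_th is the open-circuit tap voltage: 38.5 × 1.80/(4.70 + 1.80) = 10.7 V.
With the supply zeroed, Ra and Rb appear in parallel from the tap: R_th = Ra‖Rb = (4.70 × 1.80)/6.500 = 1.30 kΩ.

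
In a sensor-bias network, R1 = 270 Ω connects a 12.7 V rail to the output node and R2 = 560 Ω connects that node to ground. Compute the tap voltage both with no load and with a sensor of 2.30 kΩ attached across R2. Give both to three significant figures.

Open-circuit: V = 12.7 × 560/(270 + 560) = 8.57 V.
With the load, R2 becomes R2‖R_L = 450.3 Ω, so V = 12.7 × 450.3/720.3 = 7.94 V.

Unloaded: 8.57 V; loaded: 7.94 V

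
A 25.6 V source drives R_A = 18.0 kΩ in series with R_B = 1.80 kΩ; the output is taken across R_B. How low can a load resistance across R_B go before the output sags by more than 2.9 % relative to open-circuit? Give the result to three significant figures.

Output resistance R_th = R_A‖R_B = (18.0 × 1.80)/19.80 = 1.636 kΩ.
The fractional drop is R_th/(R_th + R_L); requiring this ≤ 0.0290 gives R_L ≥ R_th(1/0.0290 − 1) = 1.636 × 33.48 = 54.8 kΩ.

R_L(min) ≈ 54.8 kΩ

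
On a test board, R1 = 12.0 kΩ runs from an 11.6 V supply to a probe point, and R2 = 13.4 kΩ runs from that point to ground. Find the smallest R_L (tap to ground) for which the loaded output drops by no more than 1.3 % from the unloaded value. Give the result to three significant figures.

Output resistance R_th = R1‖R2 = (12.0 × 13.4)/25.40 = 6.331 kΩ.
The fractional drop is R_th/(R_th + R_L); requiring this ≤ 0.0130 gives R_L ≥ R_th(1/0.0130 − 1) = 6.331 × 75.92 = 481 kΩ.

R_L(min) ≈ 481 kΩ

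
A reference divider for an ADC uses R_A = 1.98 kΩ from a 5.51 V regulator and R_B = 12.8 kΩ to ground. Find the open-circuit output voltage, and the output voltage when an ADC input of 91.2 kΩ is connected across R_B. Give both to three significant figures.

Open-circuit: V = 5.51 × 12.8/(1.98 + 12.8) = 4.77 V.
With the load, R_B becomes R_B‖R_L = 11.22 kΩ, so V = 5.51 × 11.22/13.20 = 4.68 V.

Unloaded: 4.77 V; loaded: 4.68 V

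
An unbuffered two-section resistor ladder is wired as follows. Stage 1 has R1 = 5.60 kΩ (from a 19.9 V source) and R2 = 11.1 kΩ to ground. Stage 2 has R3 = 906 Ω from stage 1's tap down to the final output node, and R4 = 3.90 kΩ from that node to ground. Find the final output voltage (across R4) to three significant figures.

V_out ≈ 6.05 V

Stage 2 presents R3+R4 = 4806 Ω as a load on stage 1's tap.
Stage 1's lower leg becomes R2‖(R3+R4) = 3354 Ω, so V_mid = 19.9 × 3354/8954 = 7.454 V.
Stage 2 is itself unloaded: V_out = V_mid × R4/(R3+R4) = 7.454 × 3900/4806 = 6.05 V.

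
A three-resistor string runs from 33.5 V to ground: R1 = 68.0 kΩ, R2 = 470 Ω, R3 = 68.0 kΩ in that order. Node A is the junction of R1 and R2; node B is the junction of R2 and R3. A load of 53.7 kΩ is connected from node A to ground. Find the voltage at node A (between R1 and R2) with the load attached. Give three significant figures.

Below node A the series string R2+R3 = 68470 Ω sits in parallel with the 53700 Ω load: 30100 Ω.
V_A = 33.5 × 30100/(68000 + 30100) = 10.3 V.

V ≈ 10.3 V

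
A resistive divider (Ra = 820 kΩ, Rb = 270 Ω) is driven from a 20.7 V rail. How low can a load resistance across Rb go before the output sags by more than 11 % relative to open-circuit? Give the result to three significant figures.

R_L(min) ≈ 2.18 kΩ

Output resistance R_th = Ra‖Rb = (820000 × 270)/820300 = 269.9 Ω.
The fractional drop is R_th/(R_th + R_L); requiring this ≤ 0.110 gives R_L ≥ R_th(1/0.110 − 1) = 269.9 × 8.091 = 2.18 kΩ.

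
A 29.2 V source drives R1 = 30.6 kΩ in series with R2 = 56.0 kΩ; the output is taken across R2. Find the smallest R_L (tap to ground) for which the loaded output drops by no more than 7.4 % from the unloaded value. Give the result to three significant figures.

Output resistance R_th = R1‖R2 = (30.6 × 56.0)/86.60 = 19.79 kΩ.
The fractional drop is R_th/(R_th + R_L); requiring this ≤ 0.0740 gives R_L ≥ R_th(1/0.0740 − 1) = 19.79 × 12.51 = 248 kΩ.

R_L(min) ≈ 248 kΩ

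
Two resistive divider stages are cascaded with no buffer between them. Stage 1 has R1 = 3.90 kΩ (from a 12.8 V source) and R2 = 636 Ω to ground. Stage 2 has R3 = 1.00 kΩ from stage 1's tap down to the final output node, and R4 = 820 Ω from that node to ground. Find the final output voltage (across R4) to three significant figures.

V_out ≈ 0.622 V

Stage 2 presents R3+R4 = 1820 Ω as a load on stage 1's tap.
Stage 1's lower leg becomes R2‖(R3+R4) = 471.3 Ω, so V_mid = 12.8 × 471.3/4371 = 1.380 V.
Stage 2 is itself unloaded: V_out = V_mid × R4/(R3+R4) = 1.380 × 820/1820 = 0.622 V.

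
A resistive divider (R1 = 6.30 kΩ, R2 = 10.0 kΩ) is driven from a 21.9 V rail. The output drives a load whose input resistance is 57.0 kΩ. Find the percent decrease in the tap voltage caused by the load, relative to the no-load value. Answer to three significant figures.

6.35 %

The divider's output (Thévenin) resistance is R1‖R2 = 3.865 kΩ.
Fractional drop under load = R_th/(R_th + R_L) = 3.865 / (3.865 + 57.0) = 0.06350.
So the output falls by 6.35 %.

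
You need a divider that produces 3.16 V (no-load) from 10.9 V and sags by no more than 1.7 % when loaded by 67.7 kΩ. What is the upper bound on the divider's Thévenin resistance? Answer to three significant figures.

Loading drop = R_th/(R_th + R_L) ≤ 0.0170, so R_th ≤ R_L · ε/(1−ε) = 67.7 kΩ × 0.0170/0.9830 = 1.17 kΩ.

R_th ≤ 1.17 kΩ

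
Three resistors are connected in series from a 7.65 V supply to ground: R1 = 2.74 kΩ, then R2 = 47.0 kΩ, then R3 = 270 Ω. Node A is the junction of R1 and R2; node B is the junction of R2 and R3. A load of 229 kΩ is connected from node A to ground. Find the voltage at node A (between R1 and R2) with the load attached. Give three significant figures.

Below node A the series string R2+R3 = 47270 Ω sits in parallel with the 229000 Ω load: 39180 Ω.
V_A = 7.65 × 39180/(2740 + 39180) = 7.15 V.

V ≈ 7.15 V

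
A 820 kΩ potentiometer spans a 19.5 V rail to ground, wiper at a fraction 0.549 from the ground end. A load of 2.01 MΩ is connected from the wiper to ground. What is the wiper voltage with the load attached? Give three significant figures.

The wiper splits the pot into (1−α)R = 369.8 kΩ above and αR = 450.2 kΩ below.
Lower section ‖ load = 367.8 kΩ.
V_wiper = 19.5 × 367.8/(369.8 + 367.8) = 9.72 V.

V ≈ 9.72 V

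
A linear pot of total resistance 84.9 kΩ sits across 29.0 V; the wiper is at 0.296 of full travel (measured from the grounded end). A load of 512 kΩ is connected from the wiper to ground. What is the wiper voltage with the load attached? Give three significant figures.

The wiper splits the pot into (1−α)R = 59.77 kΩ above and αR = 25.13 kΩ below.
Lower section ‖ load = 23.95 kΩ.
V_wiper = 29.0 × 23.95/(59.77 + 23.95) = 8.30 V.

V ≈ 8.30 V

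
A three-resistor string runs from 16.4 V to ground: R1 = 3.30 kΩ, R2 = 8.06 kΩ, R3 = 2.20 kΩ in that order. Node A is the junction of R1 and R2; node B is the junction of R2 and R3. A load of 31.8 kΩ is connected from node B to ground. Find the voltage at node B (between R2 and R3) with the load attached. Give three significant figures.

V ≈ 2.52 V

At node B, R3 is in parallel with the load: R3‖R_L = 2.058 kΩ.
Below node A the resistance is R2 + (R3‖R_L) = 10.12 kΩ, so V_A = 16.4 × 10.12/13.42 = 12.37 V.
Then V_B = V_A × (R3‖R_L)/(R2 + R3‖R_L) = 12.37 × 2.058/10.12 = 2.52 V.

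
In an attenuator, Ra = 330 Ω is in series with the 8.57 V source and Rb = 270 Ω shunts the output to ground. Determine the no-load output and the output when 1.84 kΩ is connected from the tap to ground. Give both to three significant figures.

Open-circuit: V = 8.57 × 270/(330 + 270) = 3.86 V.
With the load, Rb becomes Rb‖R_L = 235.5 Ω, so V = 8.57 × 235.5/565.5 = 3.57 V.

Unloaded: 3.86 V; loaded: 3.57 V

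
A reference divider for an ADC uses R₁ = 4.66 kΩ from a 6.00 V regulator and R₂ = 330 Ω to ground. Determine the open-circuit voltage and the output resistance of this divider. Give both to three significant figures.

V_th = 0.397 V, R_th = 308 Ω

V_th is the open-circuit tap voltage: 6.00 × 330/(4660 + 330) = 0.397 V.
With the supply zeroed, R₁ and R₂ appear in parallel from the tap: R_th = R₁‖R₂ = (4660 × 330)/4990 = 308 Ω.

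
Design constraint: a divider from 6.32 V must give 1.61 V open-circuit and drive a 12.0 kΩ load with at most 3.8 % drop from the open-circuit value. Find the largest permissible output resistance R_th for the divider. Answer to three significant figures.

Loading drop = R_th/(R_th + R_L) ≤ 0.0380, so R_th ≤ R_L · ε/(1−ε) = 12.0 kΩ × 0.0380/0.9620 = 474 Ω.

R_th ≤ 474 Ω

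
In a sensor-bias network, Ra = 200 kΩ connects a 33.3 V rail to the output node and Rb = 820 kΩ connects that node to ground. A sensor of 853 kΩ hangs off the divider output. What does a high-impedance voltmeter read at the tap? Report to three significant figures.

The load sits in parallel with Rb: Rb‖R_L = (820 × 853) / (820 + 853) = 418.1 kΩ.
V_out = 33.3 × 418.1 / (200 + 418.1) = 33.3 × 418.1/618.1 = 22.5 V.

V_out ≈ 22.5 V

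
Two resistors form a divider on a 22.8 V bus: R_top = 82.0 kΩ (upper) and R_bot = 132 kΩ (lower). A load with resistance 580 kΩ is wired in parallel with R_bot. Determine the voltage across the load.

V_out ≈ 12.9 V

The load sits in parallel with R_bot: R_bot‖R_L = (132 × 580) / (132 + 580) = 107.5 kΩ.
V_out = 22.8 × 107.5 / (82.0 + 107.5) = 22.8 × 107.5/189.5 = 12.9 V.
(Unloaded it would have been 14.1 V.)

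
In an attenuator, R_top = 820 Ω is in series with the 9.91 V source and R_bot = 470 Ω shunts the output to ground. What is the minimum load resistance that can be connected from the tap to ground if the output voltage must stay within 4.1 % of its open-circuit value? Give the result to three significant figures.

Output resistance R_th = R_top‖R_bot = (820 × 470)/1290 = 298.8 Ω.
The fractional drop is R_th/(R_th + R_L); requiring this ≤ 0.0410 gives R_L ≥ R_th(1/0.0410 − 1) = 298.8 × 23.39 = 6.99 kΩ.

R_L(min) ≈ 6.99 kΩ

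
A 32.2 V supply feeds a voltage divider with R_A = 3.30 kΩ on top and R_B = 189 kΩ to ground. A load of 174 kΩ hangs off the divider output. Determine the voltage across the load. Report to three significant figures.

V_out ≈ 31.1 V

The load sits in parallel with R_B: R_B‖R_L = (189 × 174) / (189 + 174) = 90.60 kΩ.
V_out = 32.2 × 90.60 / (3.30 + 90.60) = 32.2 × 90.60/93.90 = 31.1 V.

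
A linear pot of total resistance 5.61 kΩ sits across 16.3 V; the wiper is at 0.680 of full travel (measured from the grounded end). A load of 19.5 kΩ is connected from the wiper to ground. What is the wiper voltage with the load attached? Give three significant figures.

V ≈ 10.4 V

The wiper splits the pot into (1−α)R = 1.795 kΩ above and αR = 3.815 kΩ below.
Lower section ‖ load = 3.191 kΩ.
V_wiper = 16.3 × 3.191/(1.795 + 3.191) = 10.4 V.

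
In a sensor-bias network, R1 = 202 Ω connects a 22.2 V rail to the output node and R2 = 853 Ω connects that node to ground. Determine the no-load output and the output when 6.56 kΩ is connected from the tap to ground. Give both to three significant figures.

Open-circuit: V = 22.2 × 853/(202 + 853) = 17.9 V.
With the load, R2 becomes R2‖R_L = 754.8 Ω, so V = 22.2 × 754.8/956.8 = 17.5 V.

Unloaded: 17.9 V; loaded: 17.5 V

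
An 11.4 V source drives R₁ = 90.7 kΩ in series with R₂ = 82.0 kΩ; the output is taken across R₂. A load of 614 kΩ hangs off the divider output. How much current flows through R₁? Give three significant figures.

R₂‖R_L = 72.34 kΩ, so the source sees R₁ + R₂‖R_L = 163.0 kΩ.
I = 11.4 V / 163.0 kΩ = 0.0699 mA.

I ≈ 0.0699 mA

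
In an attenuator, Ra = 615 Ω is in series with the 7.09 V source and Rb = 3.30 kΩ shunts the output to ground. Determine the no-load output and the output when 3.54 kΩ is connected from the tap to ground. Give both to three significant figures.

Unloaded: 5.98 V; loaded: 5.21 V

Open-circuit: V = 7.09 × 3300/(615 + 3300) = 5.98 V.
With the load, Rb becomes Rb‖R_L = 1708 Ω, so V = 7.09 × 1708/2323 = 5.21 V.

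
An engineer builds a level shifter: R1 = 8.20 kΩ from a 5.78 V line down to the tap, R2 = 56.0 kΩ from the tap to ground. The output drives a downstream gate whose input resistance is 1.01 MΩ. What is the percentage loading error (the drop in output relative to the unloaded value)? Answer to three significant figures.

0.703 %

The divider's output (Thévenin) resistance is R1‖R2 = 7.153 kΩ.
Fractional drop under load = R_th/(R_th + R_L) = 7.153 / (7.153 + 1010) = 0.007032.
So the output falls by 0.703 %.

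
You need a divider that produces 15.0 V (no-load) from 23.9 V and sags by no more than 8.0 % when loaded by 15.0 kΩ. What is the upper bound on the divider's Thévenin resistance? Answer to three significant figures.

R_th ≤ 1.30 kΩ

Loading drop = R_th/(R_th + R_L) ≤ 0.0800, so R_th ≤ R_L · ε/(1−ε) = 15.0 kΩ × 0.0800/0.9200 = 1.30 kΩ.
(Any R1, R2 with R2/(R1+R2) = 0.628 and R1‖R2 ≤ 1.30 kΩ will meet the spec.)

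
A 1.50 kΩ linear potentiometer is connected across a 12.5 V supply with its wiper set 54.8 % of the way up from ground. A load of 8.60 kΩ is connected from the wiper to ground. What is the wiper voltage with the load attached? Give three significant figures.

The wiper splits the pot into (1−α)R = 678.0 Ω above and αR = 822.0 Ω below.
Lower section ‖ load = 750.3 Ω.
V_wiper = 12.5 × 750.3/(678.0 + 750.3) = 6.57 V.

V ≈ 6.57 V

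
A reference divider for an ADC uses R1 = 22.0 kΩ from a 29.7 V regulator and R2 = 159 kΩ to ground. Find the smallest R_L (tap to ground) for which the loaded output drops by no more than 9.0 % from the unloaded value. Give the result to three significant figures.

Output resistance R_th = R1‖R2 = (22.0 × 159)/181.0 = 19.33 kΩ.
The fractional drop is R_th/(R_th + R_L); requiring this ≤ 0.0900 gives R_L ≥ R_th(1/0.0900 − 1) = 19.33 × 10.11 = 195 kΩ.

R_L(min) ≈ 195 kΩ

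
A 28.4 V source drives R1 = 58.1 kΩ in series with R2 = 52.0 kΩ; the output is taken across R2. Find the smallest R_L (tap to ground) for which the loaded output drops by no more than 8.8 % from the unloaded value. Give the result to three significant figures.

R_L(min) ≈ 284 kΩ

Output resistance R_th = R1‖R2 = (58.1 × 52.0)/110.1 = 27.44 kΩ.
The fractional drop is R_th/(R_th + R_L); requiring this ≤ 0.0880 gives R_L ≥ R_th(1/0.0880 − 1) = 27.44 × 10.36 = 284 kΩ.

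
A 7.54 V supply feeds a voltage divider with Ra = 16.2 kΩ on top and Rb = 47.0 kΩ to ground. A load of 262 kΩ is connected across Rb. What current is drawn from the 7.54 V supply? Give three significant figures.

I ≈ 0.135 mA

Rb‖R_L = 39.85 kΩ, so the source sees Ra + Rb‖R_L = 56.05 kΩ.
I = 7.54 V / 56.05 kΩ = 0.135 mA.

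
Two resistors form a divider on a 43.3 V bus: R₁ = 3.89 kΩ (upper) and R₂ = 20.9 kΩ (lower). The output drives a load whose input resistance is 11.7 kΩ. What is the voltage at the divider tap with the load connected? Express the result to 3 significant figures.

V_out ≈ 28.5 V

The load sits in parallel with R₂: R₂‖R_L = (20.9 × 11.7) / (20.9 + 11.7) = 7.501 kΩ.
V_out = 43.3 × 7.501 / (3.89 + 7.501) = 43.3 × 7.501/11.39 = 28.5 V.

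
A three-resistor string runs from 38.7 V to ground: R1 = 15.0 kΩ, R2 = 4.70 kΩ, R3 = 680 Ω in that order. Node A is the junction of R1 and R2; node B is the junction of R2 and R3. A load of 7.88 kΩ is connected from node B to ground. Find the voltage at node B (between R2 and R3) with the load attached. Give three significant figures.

V ≈ 1.19 V

At node B, R3 is in parallel with the load: R3‖R_L = 626.0 Ω.
Below node A the resistance is R2 + (R3‖R_L) = 5326 Ω, so V_A = 38.7 × 5326/20330 = 10.14 V.
Then V_B = V_A × (R3‖R_L)/(R2 + R3‖R_L) = 10.14 × 626.0/5326 = 1.19 V.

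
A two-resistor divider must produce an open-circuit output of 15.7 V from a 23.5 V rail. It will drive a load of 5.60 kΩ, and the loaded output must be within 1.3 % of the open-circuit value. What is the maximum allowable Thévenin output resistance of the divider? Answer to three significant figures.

R_th ≤ 73.8 Ω

Loading drop = R_th/(R_th + R_L) ≤ 0.0130, so R_th ≤ R_L · ε/(1−ε) = 5.60 kΩ × 0.0130/0.9870 = 73.8 Ω.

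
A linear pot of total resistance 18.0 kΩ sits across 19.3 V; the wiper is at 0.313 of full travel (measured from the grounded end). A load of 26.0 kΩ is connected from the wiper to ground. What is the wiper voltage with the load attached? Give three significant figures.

The wiper splits the pot into (1−α)R = 12.37 kΩ above and αR = 5.634 kΩ below.
Lower section ‖ load = 4.631 kΩ.
V_wiper = 19.3 × 4.631/(12.37 + 4.631) = 5.26 V.

V ≈ 5.26 V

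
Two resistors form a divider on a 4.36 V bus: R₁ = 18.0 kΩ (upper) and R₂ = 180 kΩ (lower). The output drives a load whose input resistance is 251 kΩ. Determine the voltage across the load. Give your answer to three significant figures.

V_out ≈ 3.72 V

The load sits in parallel with R₂: R₂‖R_L = (180 × 251) / (180 + 251) = 104.8 kΩ.
V_out = 4.36 × 104.8 / (18.0 + 104.8) = 4.36 × 104.8/122.8 = 3.72 V.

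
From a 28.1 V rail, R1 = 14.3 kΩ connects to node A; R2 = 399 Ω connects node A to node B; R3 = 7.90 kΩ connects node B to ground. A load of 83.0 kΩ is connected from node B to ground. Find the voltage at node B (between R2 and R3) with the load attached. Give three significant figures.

V ≈ 9.25 V

At node B, R3 is in parallel with the load: R3‖R_L = 7213 Ω.
Below node A the resistance is R2 + (R3‖R_L) = 7612 Ω, so V_A = 28.1 × 7612/21910 = 9.762 V.
Then V_B = V_A × (R3‖R_L)/(R2 + R3‖R_L) = 9.762 × 7213/7612 = 9.25 V.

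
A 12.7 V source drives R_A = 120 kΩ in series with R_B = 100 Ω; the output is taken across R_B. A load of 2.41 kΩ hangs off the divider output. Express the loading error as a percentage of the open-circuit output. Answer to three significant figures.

3.98 %

The divider's output (Thévenin) resistance is R_A‖R_B = 99.92 Ω.
Fractional drop under load = R_th/(R_th + R_L) = 99.92 / (99.92 + 2410) = 0.03981.
So the output falls by 3.98 %.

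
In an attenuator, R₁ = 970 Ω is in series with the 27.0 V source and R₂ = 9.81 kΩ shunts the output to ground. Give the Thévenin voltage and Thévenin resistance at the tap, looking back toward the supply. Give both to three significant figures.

V_th = 24.6 V, R_th = 883 Ω

V_th is the open-circuit tap voltage: 27.0 × 9810/(970 + 9810) = 24.6 V.
With the supply zeroed, R₁ and R₂ appear in parallel from the tap: R_th = R₁‖R₂ = (970 × 9810)/10780 = 883 Ω.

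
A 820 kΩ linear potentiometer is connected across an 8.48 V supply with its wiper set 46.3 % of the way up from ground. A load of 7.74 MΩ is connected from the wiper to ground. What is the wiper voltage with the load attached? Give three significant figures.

V ≈ 3.83 V

The wiper splits the pot into (1−α)R = 440.3 kΩ above and αR = 379.7 kΩ below.
Lower section ‖ load = 361.9 kΩ.
V_wiper = 8.48 × 361.9/(440.3 + 361.9) = 3.83 V.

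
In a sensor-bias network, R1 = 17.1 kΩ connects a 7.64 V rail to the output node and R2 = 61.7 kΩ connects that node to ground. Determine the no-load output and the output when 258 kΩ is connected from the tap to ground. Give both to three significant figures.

Unloaded: 5.98 V; loaded: 5.69 V

Open-circuit: V = 7.64 × 61.7/(17.1 + 61.7) = 5.98 V.
With the load, R2 becomes R2‖R_L = 49.79 kΩ, so V = 7.64 × 49.79/66.89 = 5.69 V.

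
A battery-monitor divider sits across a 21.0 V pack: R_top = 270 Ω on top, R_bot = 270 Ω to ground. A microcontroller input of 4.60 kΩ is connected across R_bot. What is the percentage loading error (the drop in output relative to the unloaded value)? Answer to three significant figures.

2.85 %

The divider's output (Thévenin) resistance is R_top‖R_bot = 135.0 Ω.
Fractional drop under load = R_th/(R_th + R_L) = 135.0 / (135.0 + 4600) = 0.02851.
So the output falls by 2.85 %.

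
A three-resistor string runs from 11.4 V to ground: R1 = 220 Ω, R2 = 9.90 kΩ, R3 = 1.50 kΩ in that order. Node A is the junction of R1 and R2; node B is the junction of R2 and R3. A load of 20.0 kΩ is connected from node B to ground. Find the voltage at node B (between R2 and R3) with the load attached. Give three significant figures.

At node B, R3 is in parallel with the load: R3‖R_L = 1395 Ω.
Below node A the resistance is R2 + (R3‖R_L) = 11300 Ω, so V_A = 11.4 × 11300/11520 = 11.18 V.
Then V_B = V_A × (R3‖R_L)/(R2 + R3‖R_L) = 11.18 × 1395/11300 = 1.38 V.

V ≈ 1.38 V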